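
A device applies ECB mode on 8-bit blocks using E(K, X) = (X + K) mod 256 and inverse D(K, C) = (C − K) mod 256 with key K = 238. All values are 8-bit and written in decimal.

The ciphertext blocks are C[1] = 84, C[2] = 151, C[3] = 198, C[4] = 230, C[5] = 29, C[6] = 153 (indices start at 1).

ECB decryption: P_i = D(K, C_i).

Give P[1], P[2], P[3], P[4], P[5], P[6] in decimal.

P[1]: D(K, 84) = 102.
P[2]: D(K, 151) = 169.
P[3]: D(K, 198) = 216.
P[4]: D(K, 230) = 248.
P[5]: D(K, 29) = 47.
P[6]: D(K, 153) = 171.

P[1] = 102, P[2] = 169, P[3] = 216, P[4] = 248, P[5] = 47, P[6] = 171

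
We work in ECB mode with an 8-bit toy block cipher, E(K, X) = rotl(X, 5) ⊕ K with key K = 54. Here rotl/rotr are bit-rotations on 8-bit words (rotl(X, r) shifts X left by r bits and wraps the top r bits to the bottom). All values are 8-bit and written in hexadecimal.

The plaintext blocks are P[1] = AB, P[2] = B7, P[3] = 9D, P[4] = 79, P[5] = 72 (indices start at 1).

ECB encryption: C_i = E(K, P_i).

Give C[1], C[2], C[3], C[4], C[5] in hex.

C[1]: E(K, AB) = 21.
C[2]: E(K, B7) = A2.
C[3]: E(K, 9D) = E7.
C[4]: E(K, 79) = 7B.
C[5]: E(K, 72) = 1A.

C[1] = 21, C[2] = A2, C[3] = E7, C[4] = 7B, C[5] = 1A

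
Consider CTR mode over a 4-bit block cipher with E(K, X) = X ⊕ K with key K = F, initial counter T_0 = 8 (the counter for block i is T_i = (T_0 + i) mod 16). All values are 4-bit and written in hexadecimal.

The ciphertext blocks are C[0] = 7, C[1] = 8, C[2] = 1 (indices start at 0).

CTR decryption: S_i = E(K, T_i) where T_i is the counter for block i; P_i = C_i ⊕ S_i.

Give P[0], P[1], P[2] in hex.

P[0] = 0, P[1] = E, P[2] = 4

P[0]: T = 8, S = E(K, T) = 7; 7 ⊕ 7 = 0.
P[1]: T = 9, S = E(K, T) = 6; 8 ⊕ 6 = E.
P[2]: T = A, S = E(K, T) = 5; 1 ⊕ 5 = 4.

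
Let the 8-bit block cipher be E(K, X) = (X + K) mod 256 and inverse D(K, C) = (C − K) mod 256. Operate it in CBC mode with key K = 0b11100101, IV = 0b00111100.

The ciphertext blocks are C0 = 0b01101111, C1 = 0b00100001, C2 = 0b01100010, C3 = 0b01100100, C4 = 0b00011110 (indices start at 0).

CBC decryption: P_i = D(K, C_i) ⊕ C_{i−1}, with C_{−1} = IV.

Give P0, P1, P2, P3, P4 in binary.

P0 = 0b10110110, P1 = 0b01010011, P2 = 0b01011100, P3 = 0b00011101, P4 = 0b01011101

P0: D(K, 0b01101111) = 0b10001010; 0b10001010 ⊕ 0b00111100 = 0b10110110.
P1: D(K, 0b00100001) = 0b00111100; 0b00111100 ⊕ 0b01101111 = 0b01010011.
P2: D(K, 0b01100010) = 0b01111101; 0b01111101 ⊕ 0b00100001 = 0b01011100.
P3: D(K, 0b01100100) = 0b01111111; 0b01111111 ⊕ 0b01100010 = 0b00011101.
P4: D(K, 0b00011110) = 0b00111001; 0b00111001 ⊕ 0b01100100 = 0b01011101.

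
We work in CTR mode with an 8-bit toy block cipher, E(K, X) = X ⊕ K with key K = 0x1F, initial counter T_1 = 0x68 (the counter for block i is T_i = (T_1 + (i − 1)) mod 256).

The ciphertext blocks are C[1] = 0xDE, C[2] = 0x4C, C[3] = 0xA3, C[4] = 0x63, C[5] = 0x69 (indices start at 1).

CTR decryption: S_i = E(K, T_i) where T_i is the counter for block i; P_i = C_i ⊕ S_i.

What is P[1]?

P[1]: T = 0x68, S = E(K, T) = 0x77; 0xDE ⊕ 0x77 = 0xA9.

P[1] = 0xA9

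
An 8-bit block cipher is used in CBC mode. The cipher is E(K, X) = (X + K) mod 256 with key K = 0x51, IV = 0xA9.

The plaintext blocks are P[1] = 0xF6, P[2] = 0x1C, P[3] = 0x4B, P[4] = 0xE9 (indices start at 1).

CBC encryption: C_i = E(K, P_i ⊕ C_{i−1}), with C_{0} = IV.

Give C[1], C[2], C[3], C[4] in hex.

C[1]: P[1] ⊕ 0xA9 = 0x5F; E(K, 0x5F) = 0xB0.
C[2]: P[2] ⊕ 0xB0 = 0xAC; E(K, 0xAC) = 0xFD.
C[3]: P[3] ⊕ 0xFD = 0xB6; E(K, 0xB6) = 0x07.
C[4]: P[4] ⊕ 0x07 = 0xEE; E(K, 0xEE) = 0x3F.

C[1] = 0xB0, C[2] = 0xFD, C[3] = 0x07, C[4] = 0x3F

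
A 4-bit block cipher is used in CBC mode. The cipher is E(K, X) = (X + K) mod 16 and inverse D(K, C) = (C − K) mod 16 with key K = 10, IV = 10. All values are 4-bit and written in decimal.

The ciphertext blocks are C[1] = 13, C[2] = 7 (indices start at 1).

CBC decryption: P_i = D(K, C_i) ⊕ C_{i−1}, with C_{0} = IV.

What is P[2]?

P[2] = 0

P[2]: D(K, 7) = 13; 13 ⊕ 13 = 0.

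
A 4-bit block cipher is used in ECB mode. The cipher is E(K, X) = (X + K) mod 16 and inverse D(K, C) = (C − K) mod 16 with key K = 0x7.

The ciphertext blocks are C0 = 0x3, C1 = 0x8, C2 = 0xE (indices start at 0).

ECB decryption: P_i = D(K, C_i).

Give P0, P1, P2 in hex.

P0: D(K, 0x3) = 0xC.
P1: D(K, 0x8) = 0x1.
P2: D(K, 0xE) = 0x7.

P0 = 0xC, P1 = 0x1, P2 = 0x7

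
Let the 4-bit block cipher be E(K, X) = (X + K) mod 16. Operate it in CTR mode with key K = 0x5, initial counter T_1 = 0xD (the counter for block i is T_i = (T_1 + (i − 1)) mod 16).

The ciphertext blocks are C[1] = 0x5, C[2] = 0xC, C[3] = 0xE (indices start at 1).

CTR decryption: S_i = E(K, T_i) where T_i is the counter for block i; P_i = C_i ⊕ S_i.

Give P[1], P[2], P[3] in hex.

P[1]: T = 0xD, S = E(K, T) = 0x2; 0x5 ⊕ 0x2 = 0x7.
P[2]: T = 0xE, S = E(K, T) = 0x3; 0xC ⊕ 0x3 = 0xF.
P[3]: T = 0xF, S = E(K, T) = 0x4; 0xE ⊕ 0x4 = 0xA.

P[1] = 0x7, P[2] = 0xF, P[3] = 0xA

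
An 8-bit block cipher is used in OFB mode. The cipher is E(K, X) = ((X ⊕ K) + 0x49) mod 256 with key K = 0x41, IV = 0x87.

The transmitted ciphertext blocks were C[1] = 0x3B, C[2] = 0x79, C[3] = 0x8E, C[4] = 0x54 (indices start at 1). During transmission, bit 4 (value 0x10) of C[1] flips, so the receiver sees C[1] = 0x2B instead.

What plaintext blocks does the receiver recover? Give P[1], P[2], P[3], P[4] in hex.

OFB decryption: S_i = E(K, S_{i−1}) with S_{0} = IV; P_i = C_i ⊕ S_i.
Only C[1] changed, to 0x2B. In OFB, a change in C_i flips the same bit in P_i only; the keystream is unaffected. Decrypting the received ciphertext:
P[1]: S = E(K, 0x87) = 0x0F; 0x2B ⊕ 0x0F = 0x24.
P[2]: S = E(K, 0x0F) = 0x97; 0x79 ⊕ 0x97 = 0xEE.
P[3]: S = E(K, 0x97) = 0x1F; 0x8E ⊕ 0x1F = 0x91.
P[4]: S = E(K, 0x1F) = 0xA7; 0x54 ⊕ 0xA7 = 0xF3.
Blocks that differ from the original plaintext: P[1].

P[1] = 0x24, P[2] = 0xEE, P[3] = 0x91, P[4] = 0xF3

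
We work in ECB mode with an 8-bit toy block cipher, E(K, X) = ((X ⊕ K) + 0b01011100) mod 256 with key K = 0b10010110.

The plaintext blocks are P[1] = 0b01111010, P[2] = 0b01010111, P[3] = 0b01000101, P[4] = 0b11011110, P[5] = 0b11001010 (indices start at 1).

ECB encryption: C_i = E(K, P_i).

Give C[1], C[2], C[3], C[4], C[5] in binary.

C[1] = 0b01001000, C[2] = 0b00011101, C[3] = 0b00101111, C[4] = 0b10100100, C[5] = 0b10111000

C[1]: E(K, 0b01111010) = 0b01001000.
C[2]: E(K, 0b01010111) = 0b00011101.
C[3]: E(K, 0b01000101) = 0b00101111.
C[4]: E(K, 0b11011110) = 0b10100100.
C[5]: E(K, 0b11001010) = 0b10111000.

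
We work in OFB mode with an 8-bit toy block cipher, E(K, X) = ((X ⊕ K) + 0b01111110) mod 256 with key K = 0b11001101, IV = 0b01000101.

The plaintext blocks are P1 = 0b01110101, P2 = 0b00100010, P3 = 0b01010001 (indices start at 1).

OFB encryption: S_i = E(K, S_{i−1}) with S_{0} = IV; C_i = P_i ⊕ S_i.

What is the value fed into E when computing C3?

C1: S = E(K, 0b01000101) = 0b00000110; 0b01110101 ⊕ 0b00000110 = 0b01110011.
C2: S = E(K, 0b00000110) = 0b01001001; 0b00100010 ⊕ 0b01001001 = 0b01101011.
C3: S = E(K, 0b01001001) = 0b00000010; 0b01010001 ⊕ 0b00000010 = 0b01010011.
So the input to E for block 3 is 0b01001001.

0b01001001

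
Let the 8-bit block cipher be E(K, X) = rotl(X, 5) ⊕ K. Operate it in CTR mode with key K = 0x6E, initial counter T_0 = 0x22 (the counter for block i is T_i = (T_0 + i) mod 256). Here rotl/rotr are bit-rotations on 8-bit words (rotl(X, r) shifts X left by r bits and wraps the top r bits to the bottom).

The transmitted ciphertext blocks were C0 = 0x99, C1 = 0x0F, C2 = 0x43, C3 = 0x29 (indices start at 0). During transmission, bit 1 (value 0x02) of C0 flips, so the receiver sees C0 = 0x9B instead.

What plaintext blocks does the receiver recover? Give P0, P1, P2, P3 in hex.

P0 = 0xB1, P1 = 0x05, P2 = 0xA9, P3 = 0xE3

CTR decryption: S_i = E(K, T_i) where T_i is the counter for block i; P_i = C_i ⊕ S_i.
Only C0 changed, to 0x9B. In CTR, a change in C_i flips the same bit in P_i only; the keystream is unaffected. Decrypting the received ciphertext:
P0: T = 0x22, S = E(K, T) = 0x2A; 0x9B ⊕ 0x2A = 0xB1.
P1: T = 0x23, S = E(K, T) = 0x0A; 0x0F ⊕ 0x0A = 0x05.
P2: T = 0x24, S = E(K, T) = 0xEA; 0x43 ⊕ 0xEA = 0xA9.
P3: T = 0x25, S = E(K, T) = 0xCA; 0x29 ⊕ 0xCA = 0xE3.
Blocks that differ from the original plaintext: P0.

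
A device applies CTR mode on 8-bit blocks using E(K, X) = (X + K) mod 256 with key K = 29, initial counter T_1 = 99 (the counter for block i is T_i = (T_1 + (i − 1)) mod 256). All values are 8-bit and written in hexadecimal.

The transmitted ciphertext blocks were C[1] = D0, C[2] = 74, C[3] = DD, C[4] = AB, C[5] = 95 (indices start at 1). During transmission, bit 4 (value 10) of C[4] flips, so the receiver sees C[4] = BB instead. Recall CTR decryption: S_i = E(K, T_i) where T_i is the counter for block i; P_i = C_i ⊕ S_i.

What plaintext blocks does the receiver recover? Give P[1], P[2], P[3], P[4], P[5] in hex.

Only C[4] changed, to BB. In CTR, a change in C_i flips the same bit in P_i only; the keystream is unaffected. Decrypting the received ciphertext:
P[1]: T = 99, S = E(K, T) = C2; D0 ⊕ C2 = 12.
P[2]: T = 9A, S = E(K, T) = C3; 74 ⊕ C3 = B7.
P[3]: T = 9B, S = E(K, T) = C4; DD ⊕ C4 = 19.
P[4]: T = 9C, S = E(K, T) = C5; BB ⊕ C5 = 7E.
P[5]: T = 9D, S = E(K, T) = C6; 95 ⊕ C6 = 53.
Blocks that differ from the original plaintext: P[4].

P[1] = 12, P[2] = B7, P[3] = 19, P[4] = 7E, P[5] = 53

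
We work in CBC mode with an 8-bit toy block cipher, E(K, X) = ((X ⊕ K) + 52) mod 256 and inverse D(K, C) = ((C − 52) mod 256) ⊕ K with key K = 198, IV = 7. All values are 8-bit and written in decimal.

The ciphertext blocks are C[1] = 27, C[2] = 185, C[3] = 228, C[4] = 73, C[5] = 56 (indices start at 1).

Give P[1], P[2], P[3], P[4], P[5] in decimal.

P[1] = 38, P[2] = 88, P[3] = 207, P[4] = 55, P[5] = 139

CBC decryption: P_i = D(K, C_i) ⊕ C_{i−1}, with C_{0} = IV.
P[1]: D(K, 27) = 33; 33 ⊕ 7 = 38.
P[2]: D(K, 185) = 67; 67 ⊕ 27 = 88.
P[3]: D(K, 228) = 118; 118 ⊕ 185 = 207.
P[4]: D(K, 73) = 211; 211 ⊕ 228 = 55.
P[5]: D(K, 56) = 194; 194 ⊕ 73 = 139.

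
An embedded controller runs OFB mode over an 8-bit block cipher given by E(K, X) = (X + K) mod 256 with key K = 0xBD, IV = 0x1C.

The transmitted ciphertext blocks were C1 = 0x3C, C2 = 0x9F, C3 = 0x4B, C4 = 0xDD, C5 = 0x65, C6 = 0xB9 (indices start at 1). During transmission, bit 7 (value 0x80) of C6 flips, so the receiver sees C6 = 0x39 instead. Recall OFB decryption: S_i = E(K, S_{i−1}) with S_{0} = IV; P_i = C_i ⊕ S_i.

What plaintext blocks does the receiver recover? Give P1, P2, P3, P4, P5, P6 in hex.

Only C6 changed, to 0x39. In OFB, a change in C_i flips the same bit in P_i only; the keystream is unaffected. Decrypting the received ciphertext:
P1: S = E(K, 0x1C) = 0xD9; 0x3C ⊕ 0xD9 = 0xE5.
P2: S = E(K, 0xD9) = 0x96; 0x9F ⊕ 0x96 = 0x09.
P3: S = E(K, 0x96) = 0x53; 0x4B ⊕ 0x53 = 0x18.
P4: S = E(K, 0x53) = 0x10; 0xDD ⊕ 0x10 = 0xCD.
P5: S = E(K, 0x10) = 0xCD; 0x65 ⊕ 0xCD = 0xA8.
P6: S = E(K, 0xCD) = 0x8A; 0x39 ⊕ 0x8A = 0xB3.
Blocks that differ from the original plaintext: P6.

P1 = 0xE5, P2 = 0x09, P3 = 0x18, P4 = 0xCD, P5 = 0xA8, P6 = 0xB3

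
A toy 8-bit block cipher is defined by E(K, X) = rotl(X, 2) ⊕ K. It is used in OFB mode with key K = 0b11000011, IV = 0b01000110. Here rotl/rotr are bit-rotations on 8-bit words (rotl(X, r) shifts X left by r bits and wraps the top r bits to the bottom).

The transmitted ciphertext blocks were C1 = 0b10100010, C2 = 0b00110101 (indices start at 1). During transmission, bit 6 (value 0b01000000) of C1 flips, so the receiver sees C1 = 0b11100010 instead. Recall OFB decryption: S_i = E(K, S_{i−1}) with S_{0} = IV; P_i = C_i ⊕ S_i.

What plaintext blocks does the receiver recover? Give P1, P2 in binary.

Only C1 changed, to 0b11100010. In OFB, a change in C_i flips the same bit in P_i only; the keystream is unaffected. Decrypting the received ciphertext:
P1: S = E(K, 0b01000110) = 0b11011010; 0b11100010 ⊕ 0b11011010 = 0b00111000.
P2: S = E(K, 0b11011010) = 0b10101000; 0b00110101 ⊕ 0b10101000 = 0b10011101.
Blocks that differ from the original plaintext: P1.

P1 = 0b00111000, P2 = 0b10011101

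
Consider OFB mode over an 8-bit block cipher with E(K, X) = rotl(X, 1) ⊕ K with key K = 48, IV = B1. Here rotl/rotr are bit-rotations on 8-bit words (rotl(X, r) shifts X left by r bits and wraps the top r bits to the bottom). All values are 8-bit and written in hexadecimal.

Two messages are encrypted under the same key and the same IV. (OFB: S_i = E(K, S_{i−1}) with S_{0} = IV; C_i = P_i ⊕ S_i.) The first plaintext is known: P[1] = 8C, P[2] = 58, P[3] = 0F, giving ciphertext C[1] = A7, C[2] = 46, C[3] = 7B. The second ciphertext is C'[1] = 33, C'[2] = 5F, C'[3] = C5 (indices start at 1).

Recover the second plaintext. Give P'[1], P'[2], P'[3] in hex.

In OFB with a reused IV, both messages share the same keystream S_i, so C_i ⊕ C'_i = P_i ⊕ P'_i and thus P'_i = P_i ⊕ C_i ⊕ C'_i.
P'[1]: 8C ⊕ A7 ⊕ 33 = 18.
P'[2]: 58 ⊕ 46 ⊕ 5F = 41.
P'[3]: 0F ⊕ 7B ⊕ C5 = B1.

P'[1] = 18, P'[2] = 41, P'[3] = B1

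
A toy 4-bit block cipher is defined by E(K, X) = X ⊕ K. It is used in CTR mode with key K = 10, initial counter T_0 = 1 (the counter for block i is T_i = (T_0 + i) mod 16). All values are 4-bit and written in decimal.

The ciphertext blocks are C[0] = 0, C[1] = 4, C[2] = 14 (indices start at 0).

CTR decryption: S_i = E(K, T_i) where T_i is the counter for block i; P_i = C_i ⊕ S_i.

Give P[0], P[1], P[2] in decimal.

P[0]: T = 1, S = E(K, T) = 11; 0 ⊕ 11 = 11.
P[1]: T = 2, S = E(K, T) = 8; 4 ⊕ 8 = 12.
P[2]: T = 3, S = E(K, T) = 9; 14 ⊕ 9 = 7.

P[0] = 11, P[1] = 12, P[2] = 7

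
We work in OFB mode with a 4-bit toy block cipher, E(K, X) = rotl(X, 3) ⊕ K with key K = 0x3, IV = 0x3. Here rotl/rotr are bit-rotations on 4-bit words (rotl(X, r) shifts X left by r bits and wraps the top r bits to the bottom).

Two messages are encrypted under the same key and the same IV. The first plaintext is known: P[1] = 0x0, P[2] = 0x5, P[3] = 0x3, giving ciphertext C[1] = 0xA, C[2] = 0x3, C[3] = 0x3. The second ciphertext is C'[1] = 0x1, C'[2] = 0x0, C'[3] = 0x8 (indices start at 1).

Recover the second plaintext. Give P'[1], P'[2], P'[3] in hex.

P'[1] = 0xB, P'[2] = 0x6, P'[3] = 0x8

In OFB with a reused IV, both messages share the same keystream S_i, so C_i ⊕ C'_i = P_i ⊕ P'_i and thus P'_i = P_i ⊕ C_i ⊕ C'_i.
P'[1]: 0x0 ⊕ 0xA ⊕ 0x1 = 0xB.
P'[2]: 0x5 ⊕ 0x3 ⊕ 0x0 = 0x6.
P'[3]: 0x3 ⊕ 0x3 ⊕ 0x8 = 0x8.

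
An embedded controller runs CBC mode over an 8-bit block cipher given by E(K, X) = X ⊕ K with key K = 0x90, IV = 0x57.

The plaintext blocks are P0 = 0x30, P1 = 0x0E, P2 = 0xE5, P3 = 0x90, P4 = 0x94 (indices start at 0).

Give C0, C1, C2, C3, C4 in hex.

CBC encryption: C_i = E(K, P_i ⊕ C_{i−1}), with C_{−1} = IV.
C0: P0 ⊕ 0x57 = 0x67; E(K, 0x67) = 0xF7.
C1: P1 ⊕ 0xF7 = 0xF9; E(K, 0xF9) = 0x69.
C2: P2 ⊕ 0x69 = 0x8C; E(K, 0x8C) = 0x1C.
C3: P3 ⊕ 0x1C = 0x8C; E(K, 0x8C) = 0x1C.
C4: P4 ⊕ 0x1C = 0x88; E(K, 0x88) = 0x18.

C0 = 0xF7, C1 = 0x69, C2 = 0x1C, C3 = 0x1C, C4 = 0x18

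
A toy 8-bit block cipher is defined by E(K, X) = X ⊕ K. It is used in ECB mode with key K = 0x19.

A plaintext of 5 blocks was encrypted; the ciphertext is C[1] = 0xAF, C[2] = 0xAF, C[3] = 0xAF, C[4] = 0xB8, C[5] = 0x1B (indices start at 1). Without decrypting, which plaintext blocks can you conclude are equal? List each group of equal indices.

P[1] = P[2] = P[3]

ECB encrypts each block independently with the same key, so equal ciphertext blocks imply equal plaintext blocks.
C[1] = C[2] = C[3] = 0xAF, so P[1] = P[2] = P[3].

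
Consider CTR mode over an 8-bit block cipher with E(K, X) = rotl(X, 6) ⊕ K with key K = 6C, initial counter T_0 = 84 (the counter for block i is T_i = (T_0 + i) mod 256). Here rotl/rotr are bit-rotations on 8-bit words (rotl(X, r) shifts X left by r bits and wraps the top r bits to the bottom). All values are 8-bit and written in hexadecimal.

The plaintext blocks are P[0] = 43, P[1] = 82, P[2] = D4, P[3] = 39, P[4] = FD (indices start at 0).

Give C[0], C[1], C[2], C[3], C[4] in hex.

CTR encryption: S_i = E(K, T_i) where T_i is the counter for block i; C_i = P_i ⊕ S_i.
C[0]: T = 84, S = E(K, T) = 4D; 43 ⊕ 4D = 0E.
C[1]: T = 85, S = E(K, T) = 0D; 82 ⊕ 0D = 8F.
C[2]: T = 86, S = E(K, T) = CD; D4 ⊕ CD = 19.
C[3]: T = 87, S = E(K, T) = 8D; 39 ⊕ 8D = B4.
C[4]: T = 88, S = E(K, T) = 4E; FD ⊕ 4E = B3.

C[0] = 0E, C[1] = 8F, C[2] = 19, C[3] = B4, C[4] = B3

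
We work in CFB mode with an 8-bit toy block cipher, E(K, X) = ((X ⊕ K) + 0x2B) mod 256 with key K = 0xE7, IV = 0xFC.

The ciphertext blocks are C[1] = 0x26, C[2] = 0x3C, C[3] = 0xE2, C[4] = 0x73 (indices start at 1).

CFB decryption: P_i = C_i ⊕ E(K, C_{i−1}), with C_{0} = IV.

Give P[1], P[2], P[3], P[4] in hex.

P[1] = 0x60, P[2] = 0xD0, P[3] = 0xE4, P[4] = 0x43

P[1]: E(K, 0xFC) = 0x46; 0x26 ⊕ 0x46 = 0x60.
P[2]: E(K, 0x26) = 0xEC; 0x3C ⊕ 0xEC = 0xD0.
P[3]: E(K, 0x3C) = 0x06; 0xE2 ⊕ 0x06 = 0xE4.
P[4]: E(K, 0xE2) = 0x30; 0x73 ⊕ 0x30 = 0x43.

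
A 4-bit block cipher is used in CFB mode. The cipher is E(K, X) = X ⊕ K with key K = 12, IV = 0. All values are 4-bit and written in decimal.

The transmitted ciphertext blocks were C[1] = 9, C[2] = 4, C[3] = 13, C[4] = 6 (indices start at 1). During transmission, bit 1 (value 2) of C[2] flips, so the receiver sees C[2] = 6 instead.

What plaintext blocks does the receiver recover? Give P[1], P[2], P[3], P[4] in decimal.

CFB decryption: P_i = C_i ⊕ E(K, C_{i−1}), with C_{0} = IV.
Only C[2] changed, to 6. In CFB, a change in C_i flips the same bit in P_i and garbles P_{i+1}. Decrypting the received ciphertext:
P[1]: E(K, 0) = 12; 9 ⊕ 12 = 5.
P[2]: E(K, 9) = 5; 6 ⊕ 5 = 3.
P[3]: E(K, 6) = 10; 13 ⊕ 10 = 7.
P[4]: E(K, 13) = 1; 6 ⊕ 1 = 7.
Blocks that differ from the original plaintext: P[2], P[3].

P[1] = 5, P[2] = 3, P[3] = 7, P[4] = 7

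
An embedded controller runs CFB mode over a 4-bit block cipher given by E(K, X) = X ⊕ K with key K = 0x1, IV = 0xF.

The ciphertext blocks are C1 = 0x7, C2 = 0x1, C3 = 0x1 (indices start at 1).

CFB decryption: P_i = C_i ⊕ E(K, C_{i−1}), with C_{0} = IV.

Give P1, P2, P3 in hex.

P1 = 0x9, P2 = 0x7, P3 = 0x1

P1: E(K, 0xF) = 0xE; 0x7 ⊕ 0xE = 0x9.
P2: E(K, 0x7) = 0x6; 0x1 ⊕ 0x6 = 0x7.
P3: E(K, 0x1) = 0x0; 0x1 ⊕ 0x0 = 0x1.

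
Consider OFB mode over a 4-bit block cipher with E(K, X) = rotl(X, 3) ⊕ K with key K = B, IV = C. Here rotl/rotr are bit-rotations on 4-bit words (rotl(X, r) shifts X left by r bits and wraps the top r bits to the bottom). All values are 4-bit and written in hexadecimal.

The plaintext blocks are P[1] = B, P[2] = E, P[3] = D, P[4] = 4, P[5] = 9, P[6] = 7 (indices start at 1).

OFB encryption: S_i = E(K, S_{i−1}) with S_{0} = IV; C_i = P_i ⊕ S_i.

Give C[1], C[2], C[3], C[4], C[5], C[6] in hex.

C[1]: S = E(K, C) = D; B ⊕ D = 6.
C[2]: S = E(K, D) = 5; E ⊕ 5 = B.
C[3]: S = E(K, 5) = 1; D ⊕ 1 = C.
C[4]: S = E(K, 1) = 3; 4 ⊕ 3 = 7.
C[5]: S = E(K, 3) = 2; 9 ⊕ 2 = B.
C[6]: S = E(K, 2) = A; 7 ⊕ A = D.

C[1] = 6, C[2] = B, C[3] = C, C[4] = 7, C[5] = B, C[6] = D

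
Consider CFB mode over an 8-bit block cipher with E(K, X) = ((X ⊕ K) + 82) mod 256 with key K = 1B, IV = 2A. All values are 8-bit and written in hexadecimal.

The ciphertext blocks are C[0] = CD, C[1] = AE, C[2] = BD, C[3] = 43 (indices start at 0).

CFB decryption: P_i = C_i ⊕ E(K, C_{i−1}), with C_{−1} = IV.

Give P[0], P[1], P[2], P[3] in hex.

P[0]: E(K, 2A) = B3; CD ⊕ B3 = 7E.
P[1]: E(K, CD) = 58; AE ⊕ 58 = F6.
P[2]: E(K, AE) = 37; BD ⊕ 37 = 8A.
P[3]: E(K, BD) = 28; 43 ⊕ 28 = 6B.

P[0] = 7E, P[1] = F6, P[2] = 8A, P[3] = 6B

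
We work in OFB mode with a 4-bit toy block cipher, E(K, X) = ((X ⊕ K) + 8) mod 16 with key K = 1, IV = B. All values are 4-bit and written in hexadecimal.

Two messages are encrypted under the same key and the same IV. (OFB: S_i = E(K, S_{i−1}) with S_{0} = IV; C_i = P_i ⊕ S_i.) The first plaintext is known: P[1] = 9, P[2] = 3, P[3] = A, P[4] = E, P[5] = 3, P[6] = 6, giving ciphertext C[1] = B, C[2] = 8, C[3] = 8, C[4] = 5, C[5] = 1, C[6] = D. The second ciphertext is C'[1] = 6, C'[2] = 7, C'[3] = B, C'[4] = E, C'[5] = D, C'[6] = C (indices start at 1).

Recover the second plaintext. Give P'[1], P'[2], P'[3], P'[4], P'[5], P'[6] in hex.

P'[1] = 4, P'[2] = C, P'[3] = 9, P'[4] = 5, P'[5] = F, P'[6] = 7

In OFB with a reused IV, both messages share the same keystream S_i, so C_i ⊕ C'_i = P_i ⊕ P'_i and thus P'_i = P_i ⊕ C_i ⊕ C'_i.
P'[1]: 9 ⊕ B ⊕ 6 = 4.
P'[2]: 3 ⊕ 8 ⊕ 7 = C.
P'[3]: A ⊕ 8 ⊕ B = 9.
P'[4]: E ⊕ 5 ⊕ E = 5.
P'[5]: 3 ⊕ 1 ⊕ D = F.
P'[6]: 6 ⊕ D ⊕ C = 7.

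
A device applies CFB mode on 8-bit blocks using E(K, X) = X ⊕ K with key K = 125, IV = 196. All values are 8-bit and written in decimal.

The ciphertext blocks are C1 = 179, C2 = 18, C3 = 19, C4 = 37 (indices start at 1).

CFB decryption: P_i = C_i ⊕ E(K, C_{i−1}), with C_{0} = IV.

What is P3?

P3 = 124

P3: E(K, 18) = 111; 19 ⊕ 111 = 124.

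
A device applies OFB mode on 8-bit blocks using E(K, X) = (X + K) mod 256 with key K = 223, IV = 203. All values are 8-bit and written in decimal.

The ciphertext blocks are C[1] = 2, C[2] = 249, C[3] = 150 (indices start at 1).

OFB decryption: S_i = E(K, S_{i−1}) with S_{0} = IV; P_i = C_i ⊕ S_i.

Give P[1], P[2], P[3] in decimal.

P[1]: S = E(K, 203) = 170; 2 ⊕ 170 = 168.
P[2]: S = E(K, 170) = 137; 249 ⊕ 137 = 112.
P[3]: S = E(K, 137) = 104; 150 ⊕ 104 = 254.

P[1] = 168, P[2] = 112, P[3] = 254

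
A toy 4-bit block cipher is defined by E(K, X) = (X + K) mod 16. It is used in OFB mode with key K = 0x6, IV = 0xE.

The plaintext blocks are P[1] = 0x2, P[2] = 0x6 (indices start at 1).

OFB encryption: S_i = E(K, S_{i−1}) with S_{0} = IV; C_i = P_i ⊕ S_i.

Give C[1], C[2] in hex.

C[1] = 0x6, C[2] = 0xC

C[1]: S = E(K, 0xE) = 0x4; 0x2 ⊕ 0x4 = 0x6.
C[2]: S = E(K, 0x4) = 0xA; 0x6 ⊕ 0xA = 0xC.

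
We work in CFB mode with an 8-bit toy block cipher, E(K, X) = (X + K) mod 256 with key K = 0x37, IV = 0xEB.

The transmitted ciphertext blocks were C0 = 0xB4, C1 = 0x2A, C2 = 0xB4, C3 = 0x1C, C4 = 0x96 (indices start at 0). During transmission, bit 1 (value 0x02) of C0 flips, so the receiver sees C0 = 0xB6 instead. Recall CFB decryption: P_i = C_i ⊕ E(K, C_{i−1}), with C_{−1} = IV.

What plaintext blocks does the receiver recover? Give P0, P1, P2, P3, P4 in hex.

P0 = 0x94, P1 = 0xC7, P2 = 0xD5, P3 = 0xF7, P4 = 0xC5

Only C0 changed, to 0xB6. In CFB, a change in C_i flips the same bit in P_i and garbles P_{i+1}. Decrypting the received ciphertext:
P0: E(K, 0xEB) = 0x22; 0xB6 ⊕ 0x22 = 0x94.
P1: E(K, 0xB6) = 0xED; 0x2A ⊕ 0xED = 0xC7.
P2: E(K, 0x2A) = 0x61; 0xB4 ⊕ 0x61 = 0xD5.
P3: E(K, 0xB4) = 0xEB; 0x1C ⊕ 0xEB = 0xF7.
P4: E(K, 0x1C) = 0x53; 0x96 ⊕ 0x53 = 0xC5.
Blocks that differ from the original plaintext: P0, P1.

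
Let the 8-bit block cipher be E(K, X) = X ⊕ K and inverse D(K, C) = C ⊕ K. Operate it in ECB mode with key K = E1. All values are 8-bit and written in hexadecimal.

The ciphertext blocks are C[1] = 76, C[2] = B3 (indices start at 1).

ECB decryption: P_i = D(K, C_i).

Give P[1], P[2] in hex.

P[1]: D(K, 76) = 97.
P[2]: D(K, B3) = 52.

P[1] = 97, P[2] = 52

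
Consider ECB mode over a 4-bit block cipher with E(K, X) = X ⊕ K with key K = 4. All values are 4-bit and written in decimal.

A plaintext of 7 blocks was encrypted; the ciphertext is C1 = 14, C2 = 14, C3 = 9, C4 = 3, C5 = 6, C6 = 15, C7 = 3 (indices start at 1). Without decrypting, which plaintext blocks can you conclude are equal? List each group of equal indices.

ECB encrypts each block independently with the same key, so equal ciphertext blocks imply equal plaintext blocks.
C1 = C2 = 14, so P1 = P2.
C4 = C7 = 3, so P4 = P7.

P1 = P2; P4 = P7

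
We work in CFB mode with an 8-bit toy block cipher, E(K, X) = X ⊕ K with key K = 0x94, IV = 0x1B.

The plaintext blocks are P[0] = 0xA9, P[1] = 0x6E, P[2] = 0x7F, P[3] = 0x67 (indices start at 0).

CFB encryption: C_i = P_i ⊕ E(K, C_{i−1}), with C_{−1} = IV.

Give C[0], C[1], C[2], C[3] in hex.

C[0]: E(K, 0x1B) = 0x8F; 0xA9 ⊕ 0x8F = 0x26.
C[1]: E(K, 0x26) = 0xB2; 0x6E ⊕ 0xB2 = 0xDC.
C[2]: E(K, 0xDC) = 0x48; 0x7F ⊕ 0x48 = 0x37.
C[3]: E(K, 0x37) = 0xA3; 0x67 ⊕ 0xA3 = 0xC4.

C[0] = 0x26, C[1] = 0xDC, C[2] = 0x37, C[3] = 0xC4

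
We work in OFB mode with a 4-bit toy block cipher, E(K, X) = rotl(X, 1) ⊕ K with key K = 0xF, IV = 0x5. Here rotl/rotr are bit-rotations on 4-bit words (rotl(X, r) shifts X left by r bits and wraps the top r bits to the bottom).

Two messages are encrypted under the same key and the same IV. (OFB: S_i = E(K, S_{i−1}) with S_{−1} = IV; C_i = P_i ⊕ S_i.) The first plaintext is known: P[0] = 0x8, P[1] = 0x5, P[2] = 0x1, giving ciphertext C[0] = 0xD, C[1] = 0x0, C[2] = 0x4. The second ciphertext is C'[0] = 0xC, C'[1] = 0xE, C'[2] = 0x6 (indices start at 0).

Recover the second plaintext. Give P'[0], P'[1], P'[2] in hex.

In OFB with a reused IV, both messages share the same keystream S_i, so C_i ⊕ C'_i = P_i ⊕ P'_i and thus P'_i = P_i ⊕ C_i ⊕ C'_i.
P'[0]: 0x8 ⊕ 0xD ⊕ 0xC = 0x9.
P'[1]: 0x5 ⊕ 0x0 ⊕ 0xE = 0xB.
P'[2]: 0x1 ⊕ 0x4 ⊕ 0x6 = 0x3.

P'[0] = 0x9, P'[1] = 0xB, P'[2] = 0x3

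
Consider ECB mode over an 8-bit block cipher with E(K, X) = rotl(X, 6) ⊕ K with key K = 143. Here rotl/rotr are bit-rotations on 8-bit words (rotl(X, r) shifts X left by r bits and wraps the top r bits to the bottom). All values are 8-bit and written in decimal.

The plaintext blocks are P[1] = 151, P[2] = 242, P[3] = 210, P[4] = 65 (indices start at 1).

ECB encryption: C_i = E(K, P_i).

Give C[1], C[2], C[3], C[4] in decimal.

C[1]: E(K, 151) = 106.
C[2]: E(K, 242) = 51.
C[3]: E(K, 210) = 59.
C[4]: E(K, 65) = 223.

C[1] = 106, C[2] = 51, C[3] = 59, C[4] = 223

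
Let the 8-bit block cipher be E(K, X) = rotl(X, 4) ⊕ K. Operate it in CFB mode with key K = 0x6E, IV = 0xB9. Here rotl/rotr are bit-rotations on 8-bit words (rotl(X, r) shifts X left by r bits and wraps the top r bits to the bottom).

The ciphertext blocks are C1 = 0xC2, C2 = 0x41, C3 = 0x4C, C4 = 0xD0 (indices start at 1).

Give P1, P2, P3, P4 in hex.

CFB decryption: P_i = C_i ⊕ E(K, C_{i−1}), with C_{0} = IV.
P1: E(K, 0xB9) = 0xF5; 0xC2 ⊕ 0xF5 = 0x37.
P2: E(K, 0xC2) = 0x42; 0x41 ⊕ 0x42 = 0x03.
P3: E(K, 0x41) = 0x7A; 0x4C ⊕ 0x7A = 0x36.
P4: E(K, 0x4C) = 0xAA; 0xD0 ⊕ 0xAA = 0x7A.

P1 = 0x37, P2 = 0x03, P3 = 0x36, P4 = 0x7A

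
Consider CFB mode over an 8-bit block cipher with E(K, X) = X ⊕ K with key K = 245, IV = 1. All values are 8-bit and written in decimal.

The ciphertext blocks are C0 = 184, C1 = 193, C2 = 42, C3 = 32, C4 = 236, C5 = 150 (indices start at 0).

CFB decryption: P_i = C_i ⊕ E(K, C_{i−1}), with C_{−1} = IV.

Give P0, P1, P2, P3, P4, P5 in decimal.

P0: E(K, 1) = 244; 184 ⊕ 244 = 76.
P1: E(K, 184) = 77; 193 ⊕ 77 = 140.
P2: E(K, 193) = 52; 42 ⊕ 52 = 30.
P3: E(K, 42) = 223; 32 ⊕ 223 = 255.
P4: E(K, 32) = 213; 236 ⊕ 213 = 57.
P5: E(K, 236) = 25; 150 ⊕ 25 = 143.

P0 = 76, P1 = 140, P2 = 30, P3 = 255, P4 = 57, P5 = 143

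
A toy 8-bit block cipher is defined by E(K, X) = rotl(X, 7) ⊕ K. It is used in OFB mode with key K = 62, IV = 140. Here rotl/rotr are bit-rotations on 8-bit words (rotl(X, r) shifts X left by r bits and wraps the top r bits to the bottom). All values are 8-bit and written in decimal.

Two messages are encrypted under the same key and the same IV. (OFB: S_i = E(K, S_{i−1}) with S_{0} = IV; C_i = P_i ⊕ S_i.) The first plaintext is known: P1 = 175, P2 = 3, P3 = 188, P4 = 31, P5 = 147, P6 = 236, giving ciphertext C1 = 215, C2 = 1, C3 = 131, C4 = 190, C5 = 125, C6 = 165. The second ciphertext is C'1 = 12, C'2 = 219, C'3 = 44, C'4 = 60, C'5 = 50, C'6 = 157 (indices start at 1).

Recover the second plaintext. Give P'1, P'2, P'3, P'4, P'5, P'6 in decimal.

P'1 = 116, P'2 = 217, P'3 = 19, P'4 = 157, P'5 = 220, P'6 = 212

In OFB with a reused IV, both messages share the same keystream S_i, so C_i ⊕ C'_i = P_i ⊕ P'_i and thus P'_i = P_i ⊕ C_i ⊕ C'_i.
P'1: 175 ⊕ 215 ⊕ 12 = 116.
P'2: 3 ⊕ 1 ⊕ 219 = 217.
P'3: 188 ⊕ 131 ⊕ 44 = 19.
P'4: 31 ⊕ 190 ⊕ 60 = 157.
P'5: 147 ⊕ 125 ⊕ 50 = 220.
P'6: 236 ⊕ 165 ⊕ 157 = 212.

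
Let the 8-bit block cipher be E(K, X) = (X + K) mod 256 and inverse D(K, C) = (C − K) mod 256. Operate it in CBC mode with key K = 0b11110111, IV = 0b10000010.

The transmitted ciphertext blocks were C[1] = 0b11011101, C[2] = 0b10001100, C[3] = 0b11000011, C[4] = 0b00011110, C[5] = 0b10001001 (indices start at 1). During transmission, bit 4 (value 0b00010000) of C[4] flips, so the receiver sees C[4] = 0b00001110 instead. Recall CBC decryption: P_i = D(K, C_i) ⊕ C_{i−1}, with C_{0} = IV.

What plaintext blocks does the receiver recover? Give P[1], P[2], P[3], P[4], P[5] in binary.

P[1] = 0b01100100, P[2] = 0b01001000, P[3] = 0b01000000, P[4] = 0b11010100, P[5] = 0b10011100

Only C[4] changed, to 0b00001110. In CBC, a change in C_i garbles P_i and flips the same bit in P_{i+1}. Decrypting the received ciphertext:
P[1]: D(K, 0b11011101) = 0b11100110; 0b11100110 ⊕ 0b10000010 = 0b01100100.
P[2]: D(K, 0b10001100) = 0b10010101; 0b10010101 ⊕ 0b11011101 = 0b01001000.
P[3]: D(K, 0b11000011) = 0b11001100; 0b11001100 ⊕ 0b10001100 = 0b01000000.
P[4]: D(K, 0b00001110) = 0b00010111; 0b00010111 ⊕ 0b11000011 = 0b11010100.
P[5]: D(K, 0b10001001) = 0b10010010; 0b10010010 ⊕ 0b00001110 = 0b10011100.
Blocks that differ from the original plaintext: P[4], P[5].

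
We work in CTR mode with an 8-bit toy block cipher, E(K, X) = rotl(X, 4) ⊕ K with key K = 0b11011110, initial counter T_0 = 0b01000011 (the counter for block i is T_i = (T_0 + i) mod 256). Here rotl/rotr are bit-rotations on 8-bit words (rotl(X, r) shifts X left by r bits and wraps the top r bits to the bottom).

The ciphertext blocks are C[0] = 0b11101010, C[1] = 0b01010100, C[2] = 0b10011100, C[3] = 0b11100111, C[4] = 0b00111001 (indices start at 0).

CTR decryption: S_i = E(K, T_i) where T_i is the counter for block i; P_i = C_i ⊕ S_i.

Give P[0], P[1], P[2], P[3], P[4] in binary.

P[0]: T = 0b01000011, S = E(K, T) = 0b11101010; 0b11101010 ⊕ 0b11101010 = 0b00000000.
P[1]: T = 0b01000100, S = E(K, T) = 0b10011010; 0b01010100 ⊕ 0b10011010 = 0b11001110.
P[2]: T = 0b01000101, S = E(K, T) = 0b10001010; 0b10011100 ⊕ 0b10001010 = 0b00010110.
P[3]: T = 0b01000110, S = E(K, T) = 0b10111010; 0b11100111 ⊕ 0b10111010 = 0b01011101.
P[4]: T = 0b01000111, S = E(K, T) = 0b10101010; 0b00111001 ⊕ 0b10101010 = 0b10010011.

P[0] = 0b00000000, P[1] = 0b11001110, P[2] = 0b00010110, P[3] = 0b01011101, P[4] = 0b10010011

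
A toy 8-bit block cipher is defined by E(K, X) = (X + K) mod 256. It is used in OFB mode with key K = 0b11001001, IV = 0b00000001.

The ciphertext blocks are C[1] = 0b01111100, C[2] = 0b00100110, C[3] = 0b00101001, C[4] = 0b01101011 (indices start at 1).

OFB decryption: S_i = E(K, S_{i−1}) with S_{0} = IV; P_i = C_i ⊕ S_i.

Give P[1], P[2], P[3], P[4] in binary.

P[1] = 0b10110110, P[2] = 0b10110101, P[3] = 0b01110101, P[4] = 0b01001110

P[1]: S = E(K, 0b00000001) = 0b11001010; 0b01111100 ⊕ 0b11001010 = 0b10110110.
P[2]: S = E(K, 0b11001010) = 0b10010011; 0b00100110 ⊕ 0b10010011 = 0b10110101.
P[3]: S = E(K, 0b10010011) = 0b01011100; 0b00101001 ⊕ 0b01011100 = 0b01110101.
P[4]: S = E(K, 0b01011100) = 0b00100101; 0b01101011 ⊕ 0b00100101 = 0b01001110.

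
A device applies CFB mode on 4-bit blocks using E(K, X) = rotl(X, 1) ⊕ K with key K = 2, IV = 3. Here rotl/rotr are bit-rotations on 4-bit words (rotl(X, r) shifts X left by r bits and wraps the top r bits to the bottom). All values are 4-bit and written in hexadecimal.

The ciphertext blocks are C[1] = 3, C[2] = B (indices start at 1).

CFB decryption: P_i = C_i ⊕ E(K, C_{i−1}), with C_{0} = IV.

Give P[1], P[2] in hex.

P[1] = 7, P[2] = F

P[1]: E(K, 3) = 4; 3 ⊕ 4 = 7.
P[2]: E(K, 3) = 4; B ⊕ 4 = F.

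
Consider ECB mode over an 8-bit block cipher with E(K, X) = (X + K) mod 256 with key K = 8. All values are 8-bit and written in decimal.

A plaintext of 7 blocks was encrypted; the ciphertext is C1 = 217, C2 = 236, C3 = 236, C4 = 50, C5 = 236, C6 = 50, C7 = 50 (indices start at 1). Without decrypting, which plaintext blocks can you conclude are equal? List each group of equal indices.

P2 = P3 = P5; P4 = P6 = P7

ECB encrypts each block independently with the same key, so equal ciphertext blocks imply equal plaintext blocks.
C2 = C3 = C5 = 236, so P2 = P3 = P5.
C4 = C6 = C7 = 50, so P4 = P6 = P7.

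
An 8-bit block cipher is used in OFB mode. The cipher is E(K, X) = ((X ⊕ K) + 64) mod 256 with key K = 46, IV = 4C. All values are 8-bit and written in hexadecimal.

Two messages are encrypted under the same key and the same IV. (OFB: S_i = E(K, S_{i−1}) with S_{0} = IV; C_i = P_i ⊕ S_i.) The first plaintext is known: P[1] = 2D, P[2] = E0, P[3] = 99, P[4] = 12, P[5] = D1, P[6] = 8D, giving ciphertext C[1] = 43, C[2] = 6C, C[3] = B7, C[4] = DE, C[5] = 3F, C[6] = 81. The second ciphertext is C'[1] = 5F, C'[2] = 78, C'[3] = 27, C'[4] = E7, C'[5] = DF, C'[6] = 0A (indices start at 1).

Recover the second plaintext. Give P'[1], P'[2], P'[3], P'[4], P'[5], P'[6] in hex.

P'[1] = 31, P'[2] = F4, P'[3] = 09, P'[4] = 2B, P'[5] = 31, P'[6] = 06

In OFB with a reused IV, both messages share the same keystream S_i, so C_i ⊕ C'_i = P_i ⊕ P'_i and thus P'_i = P_i ⊕ C_i ⊕ C'_i.
P'[1]: 2D ⊕ 43 ⊕ 5F = 31.
P'[2]: E0 ⊕ 6C ⊕ 78 = F4.
P'[3]: 99 ⊕ B7 ⊕ 27 = 09.
P'[4]: 12 ⊕ DE ⊕ E7 = 2B.
P'[5]: D1 ⊕ 3F ⊕ DF = 31.
P'[6]: 8D ⊕ 81 ⊕ 0A = 06.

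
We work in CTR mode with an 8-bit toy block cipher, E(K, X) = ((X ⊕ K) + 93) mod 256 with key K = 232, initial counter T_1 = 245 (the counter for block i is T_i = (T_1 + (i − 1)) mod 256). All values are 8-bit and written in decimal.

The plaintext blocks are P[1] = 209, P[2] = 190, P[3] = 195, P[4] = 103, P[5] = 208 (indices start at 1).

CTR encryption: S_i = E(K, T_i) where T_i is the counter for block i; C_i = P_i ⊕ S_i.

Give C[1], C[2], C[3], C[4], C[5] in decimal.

C[1] = 171, C[2] = 197, C[3] = 191, C[4] = 10, C[5] = 190

C[1]: T = 245, S = E(K, T) = 122; 209 ⊕ 122 = 171.
C[2]: T = 246, S = E(K, T) = 123; 190 ⊕ 123 = 197.
C[3]: T = 247, S = E(K, T) = 124; 195 ⊕ 124 = 191.
C[4]: T = 248, S = E(K, T) = 109; 103 ⊕ 109 = 10.
C[5]: T = 249, S = E(K, T) = 110; 208 ⊕ 110 = 190.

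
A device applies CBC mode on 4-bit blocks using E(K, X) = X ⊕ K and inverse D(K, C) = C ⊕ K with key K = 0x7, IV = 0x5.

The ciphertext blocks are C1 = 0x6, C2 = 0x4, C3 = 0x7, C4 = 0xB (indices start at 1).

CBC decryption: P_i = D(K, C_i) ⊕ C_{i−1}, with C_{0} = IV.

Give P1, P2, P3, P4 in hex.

P1: D(K, 0x6) = 0x1; 0x1 ⊕ 0x5 = 0x4.
P2: D(K, 0x4) = 0x3; 0x3 ⊕ 0x6 = 0x5.
P3: D(K, 0x7) = 0x0; 0x0 ⊕ 0x4 = 0x4.
P4: D(K, 0xB) = 0xC; 0xC ⊕ 0x7 = 0xB.

P1 = 0x4, P2 = 0x5, P3 = 0x4, P4 = 0xB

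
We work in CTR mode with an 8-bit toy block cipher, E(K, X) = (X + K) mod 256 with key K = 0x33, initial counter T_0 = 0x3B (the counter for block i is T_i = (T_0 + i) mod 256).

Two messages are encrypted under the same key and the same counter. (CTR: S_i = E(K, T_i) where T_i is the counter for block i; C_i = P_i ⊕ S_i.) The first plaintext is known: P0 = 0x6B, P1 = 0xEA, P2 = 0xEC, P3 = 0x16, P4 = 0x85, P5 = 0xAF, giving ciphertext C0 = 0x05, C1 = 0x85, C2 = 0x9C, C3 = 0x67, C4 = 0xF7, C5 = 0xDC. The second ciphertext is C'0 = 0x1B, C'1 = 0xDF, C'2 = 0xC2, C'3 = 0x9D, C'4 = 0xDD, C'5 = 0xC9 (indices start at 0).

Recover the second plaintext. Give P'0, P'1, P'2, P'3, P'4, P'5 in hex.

In CTR with a reused counter, both messages share the same keystream S_i, so C_i ⊕ C'_i = P_i ⊕ P'_i and thus P'_i = P_i ⊕ C_i ⊕ C'_i.
P'0: 0x6B ⊕ 0x05 ⊕ 0x1B = 0x75.
P'1: 0xEA ⊕ 0x85 ⊕ 0xDF = 0xB0.
P'2: 0xEC ⊕ 0x9C ⊕ 0xC2 = 0xB2.
P'3: 0x16 ⊕ 0x67 ⊕ 0x9D = 0xEC.
P'4: 0x85 ⊕ 0xF7 ⊕ 0xDD = 0xAF.
P'5: 0xAF ⊕ 0xDC ⊕ 0xC9 = 0xBA.

P'0 = 0x75, P'1 = 0xB0, P'2 = 0xB2, P'3 = 0xEC, P'4 = 0xAF, P'5 = 0xBA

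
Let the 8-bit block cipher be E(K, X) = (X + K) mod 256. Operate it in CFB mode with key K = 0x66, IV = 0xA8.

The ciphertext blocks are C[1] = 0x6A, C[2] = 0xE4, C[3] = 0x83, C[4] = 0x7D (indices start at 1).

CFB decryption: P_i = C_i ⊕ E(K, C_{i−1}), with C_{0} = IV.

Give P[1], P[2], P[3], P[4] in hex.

P[1] = 0x64, P[2] = 0x34, P[3] = 0xC9, P[4] = 0x94

P[1]: E(K, 0xA8) = 0x0E; 0x6A ⊕ 0x0E = 0x64.
P[2]: E(K, 0x6A) = 0xD0; 0xE4 ⊕ 0xD0 = 0x34.
P[3]: E(K, 0xE4) = 0x4A; 0x83 ⊕ 0x4A = 0xC9.
P[4]: E(K, 0x83) = 0xE9; 0x7D ⊕ 0xE9 = 0x94.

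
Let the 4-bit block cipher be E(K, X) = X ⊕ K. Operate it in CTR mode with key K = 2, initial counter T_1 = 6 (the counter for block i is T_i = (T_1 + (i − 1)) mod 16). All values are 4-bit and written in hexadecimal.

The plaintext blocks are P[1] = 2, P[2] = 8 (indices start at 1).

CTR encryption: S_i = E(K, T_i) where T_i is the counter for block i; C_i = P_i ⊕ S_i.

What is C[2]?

C[1]: T = 6, S = E(K, T) = 4; 2 ⊕ 4 = 6.
C[2]: T = 7, S = E(K, T) = 5; 8 ⊕ 5 = D.

C[2] = D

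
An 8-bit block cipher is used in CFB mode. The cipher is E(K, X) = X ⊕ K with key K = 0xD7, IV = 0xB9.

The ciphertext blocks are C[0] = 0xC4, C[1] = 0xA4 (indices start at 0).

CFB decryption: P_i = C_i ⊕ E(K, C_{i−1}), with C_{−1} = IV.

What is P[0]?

P[0]: E(K, 0xB9) = 0x6E; 0xC4 ⊕ 0x6E = 0xAA.

P[0] = 0xAA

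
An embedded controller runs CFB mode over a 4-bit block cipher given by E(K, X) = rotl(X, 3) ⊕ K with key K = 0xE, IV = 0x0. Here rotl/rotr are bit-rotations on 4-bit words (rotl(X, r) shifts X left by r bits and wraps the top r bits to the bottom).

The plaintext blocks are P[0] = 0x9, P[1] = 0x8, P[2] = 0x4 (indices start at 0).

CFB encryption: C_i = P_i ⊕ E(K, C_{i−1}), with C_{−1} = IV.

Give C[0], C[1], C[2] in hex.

C[0]: E(K, 0x0) = 0xE; 0x9 ⊕ 0xE = 0x7.
C[1]: E(K, 0x7) = 0x5; 0x8 ⊕ 0x5 = 0xD.
C[2]: E(K, 0xD) = 0x0; 0x4 ⊕ 0x0 = 0x4.

C[0] = 0x7, C[1] = 0xD, C[2] = 0x4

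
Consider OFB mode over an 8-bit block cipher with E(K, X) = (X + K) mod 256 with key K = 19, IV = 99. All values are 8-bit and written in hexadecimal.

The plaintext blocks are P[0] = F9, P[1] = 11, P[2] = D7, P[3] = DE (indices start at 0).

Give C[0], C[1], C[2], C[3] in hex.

C[0] = 4B, C[1] = DA, C[2] = 33, C[3] = 23

OFB encryption: S_i = E(K, S_{i−1}) with S_{−1} = IV; C_i = P_i ⊕ S_i.
C[0]: S = E(K, 99) = B2; F9 ⊕ B2 = 4B.
C[1]: S = E(K, B2) = CB; 11 ⊕ CB = DA.
C[2]: S = E(K, CB) = E4; D7 ⊕ E4 = 33.
C[3]: S = E(K, E4) = FD; DE ⊕ FD = 23.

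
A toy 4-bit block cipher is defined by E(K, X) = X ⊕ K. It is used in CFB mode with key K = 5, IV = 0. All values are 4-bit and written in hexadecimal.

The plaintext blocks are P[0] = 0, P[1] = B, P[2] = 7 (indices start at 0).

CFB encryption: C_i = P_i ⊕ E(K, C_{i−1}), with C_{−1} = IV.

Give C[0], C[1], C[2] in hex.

C[0]: E(K, 0) = 5; 0 ⊕ 5 = 5.
C[1]: E(K, 5) = 0; B ⊕ 0 = B.
C[2]: E(K, B) = E; 7 ⊕ E = 9.

C[0] = 5, C[1] = B, C[2] = 9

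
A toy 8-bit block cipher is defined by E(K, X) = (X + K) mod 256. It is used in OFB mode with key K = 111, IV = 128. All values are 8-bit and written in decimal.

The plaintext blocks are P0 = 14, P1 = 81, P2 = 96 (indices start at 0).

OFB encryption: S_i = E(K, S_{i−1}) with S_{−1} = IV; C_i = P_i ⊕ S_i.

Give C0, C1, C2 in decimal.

C0 = 225, C1 = 15, C2 = 173

C0: S = E(K, 128) = 239; 14 ⊕ 239 = 225.
C1: S = E(K, 239) = 94; 81 ⊕ 94 = 15.
C2: S = E(K, 94) = 205; 96 ⊕ 205 = 173.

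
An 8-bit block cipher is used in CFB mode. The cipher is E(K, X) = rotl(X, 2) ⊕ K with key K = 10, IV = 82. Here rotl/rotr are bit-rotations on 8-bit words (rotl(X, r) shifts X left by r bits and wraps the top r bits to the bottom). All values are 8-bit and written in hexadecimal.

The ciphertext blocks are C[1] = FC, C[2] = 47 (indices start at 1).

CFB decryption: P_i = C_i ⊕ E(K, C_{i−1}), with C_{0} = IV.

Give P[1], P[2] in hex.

P[1] = E6, P[2] = A4

P[1]: E(K, 82) = 1A; FC ⊕ 1A = E6.
P[2]: E(K, FC) = E3; 47 ⊕ E3 = A4.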